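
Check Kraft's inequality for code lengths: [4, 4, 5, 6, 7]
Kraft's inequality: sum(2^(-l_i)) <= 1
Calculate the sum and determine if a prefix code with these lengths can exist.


Sum = 2^(-4) + 2^(-4) + 2^(-5) + 2^(-6) + 2^(-7)
    = 0.0625 + 0.0625 + 0.03125 + 0.015625 + 0.0078125
    = 23/128 = 0.1796875
Since 0.1796875 <= 1, Kraft's inequality IS satisfied.
A prefix code with these lengths CAN exist.

Kraft sum = 0.1796875. Satisfied.


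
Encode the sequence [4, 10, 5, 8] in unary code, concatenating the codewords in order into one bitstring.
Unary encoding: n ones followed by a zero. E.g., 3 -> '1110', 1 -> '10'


Encode each number as n ones followed by a terminating 0:
  4 -> 11110 (5 bits)
  10 -> 11111111110 (11 bits)
  5 -> 111110 (6 bits)
  8 -> 111111110 (9 bits)
Total length = 5 + 11 + 6 + 9 = 31 bits.

Unary([4, 10, 5, 8]) = 1111011111111110111110111111110 (31 bits)


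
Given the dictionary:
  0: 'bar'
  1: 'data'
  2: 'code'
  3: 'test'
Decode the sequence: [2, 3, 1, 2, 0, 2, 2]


Look up each index in the dictionary:
  2 -> 'code'
  3 -> 'test'
  1 -> 'data'
  2 -> 'code'
  0 -> 'bar'
  2 -> 'code'
  2 -> 'code'

Decoded: "code test data code bar code code"


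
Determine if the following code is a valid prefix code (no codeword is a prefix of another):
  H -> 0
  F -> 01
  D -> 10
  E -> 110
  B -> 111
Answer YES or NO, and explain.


Checking each pair (does one codeword prefix another?):
  H='0' vs F='01': prefix -- VIOLATION

NO -- this is NOT a valid prefix code. H (0) is a prefix of F (01).


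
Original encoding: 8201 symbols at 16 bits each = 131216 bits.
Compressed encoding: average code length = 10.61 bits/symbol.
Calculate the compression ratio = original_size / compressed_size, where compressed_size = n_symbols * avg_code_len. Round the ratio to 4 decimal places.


original_size = n_symbols * orig_bits = 8201 * 16 = 131216 bits
compressed_size = n_symbols * avg_code_len = 8201 * 10.61 = 87012.61 bits
ratio = original_size / compressed_size = 131216 / 87012.61 = 1.508

Compression ratio = 1.508


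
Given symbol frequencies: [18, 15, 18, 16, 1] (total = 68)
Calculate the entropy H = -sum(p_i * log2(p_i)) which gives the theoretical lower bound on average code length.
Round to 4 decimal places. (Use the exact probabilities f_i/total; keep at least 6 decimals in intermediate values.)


Per-symbol terms -p_i * log2(p_i) with p_i = f_i/68:
  p = 18/68 = 0.264706: log2(p) = -1.917538, -p*log2(p) = 0.507584
  p = 15/68 = 0.220588: log2(p) = -2.180572, -p*log2(p) = 0.481009
  p = 18/68 = 0.264706: log2(p) = -1.917538, -p*log2(p) = 0.507584
  p = 16/68 = 0.235294: log2(p) = -2.087463, -p*log2(p) = 0.491168
  p = 1/68 = 0.014706: log2(p) = -6.087463, -p*log2(p) = 0.089522
H = 0.507584 + 0.481009 + 0.507584 + 0.491168 + 0.089522 = 2.076867

H = 2.0769 bits/symbol


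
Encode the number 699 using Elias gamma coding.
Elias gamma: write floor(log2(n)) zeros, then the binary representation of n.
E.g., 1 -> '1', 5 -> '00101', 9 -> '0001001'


num_bits = floor(log2(699)) + 1 = 10
leading_zeros = num_bits - 1 = 9
binary(699) = 1010111011

Elias gamma(699) = '000000000' + '1010111011' = 0000000001010111011 (19 bits)


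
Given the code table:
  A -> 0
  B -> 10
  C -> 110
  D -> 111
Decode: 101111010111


Decoding:
10 -> B
111 -> D
10 -> B
10 -> B
111 -> D


Result: BDBBD


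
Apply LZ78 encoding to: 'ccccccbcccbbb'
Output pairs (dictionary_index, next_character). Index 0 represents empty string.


LZ78 encoding steps:
Dictionary: {0: ''}
Step 1: w='' (idx 0), next='c' -> output (0, 'c'), add 'c' as idx 1
Step 2: w='c' (idx 1), next='c' -> output (1, 'c'), add 'cc' as idx 2
Step 3: w='cc' (idx 2), next='c' -> output (2, 'c'), add 'ccc' as idx 3
Step 4: w='' (idx 0), next='b' -> output (0, 'b'), add 'b' as idx 4
Step 5: w='ccc' (idx 3), next='b' -> output (3, 'b'), add 'cccb' as idx 5
Step 6: w='b' (idx 4), next='b' -> output (4, 'b'), add 'bb' as idx 6


Encoded: [(0, 'c'), (1, 'c'), (2, 'c'), (0, 'b'), (3, 'b'), (4, 'b')]


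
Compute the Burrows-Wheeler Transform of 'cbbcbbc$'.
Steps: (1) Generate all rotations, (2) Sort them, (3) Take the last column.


Rotations (sorted):
  0: $cbbcbbc -> last char: c
  1: bbc$cbbc -> last char: c
  2: bbcbbc$c -> last char: c
  3: bc$cbbcb -> last char: b
  4: bcbbc$cb -> last char: b
  5: c$cbbcbb -> last char: b
  6: cbbc$cbb -> last char: b
  7: cbbcbbc$ -> last char: $


BWT = cccbbbb$


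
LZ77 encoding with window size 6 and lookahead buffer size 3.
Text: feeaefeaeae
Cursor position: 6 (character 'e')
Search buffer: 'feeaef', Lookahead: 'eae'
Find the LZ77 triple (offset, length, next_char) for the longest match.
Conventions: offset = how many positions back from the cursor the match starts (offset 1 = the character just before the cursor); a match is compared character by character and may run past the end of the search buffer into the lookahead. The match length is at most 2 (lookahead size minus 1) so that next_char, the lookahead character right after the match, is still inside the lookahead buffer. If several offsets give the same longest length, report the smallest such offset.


Try each offset into the search buffer:
  offset=1 (pos 5, char 'f'): match length 0
  offset=2 (pos 4, char 'e'): match length 1
  offset=3 (pos 3, char 'a'): match length 0
  offset=4 (pos 2, char 'e'): match length 2
  offset=5 (pos 1, char 'e'): match length 1
  offset=6 (pos 0, char 'f'): match length 0
Longest match has length 2 at offset 4.
next_char = character at position 6 + 2 = 8 -> 'e'

Best match: offset=4, length=2 (matching 'ea' starting at position 2)
LZ77 triple: (4, 2, 'e')


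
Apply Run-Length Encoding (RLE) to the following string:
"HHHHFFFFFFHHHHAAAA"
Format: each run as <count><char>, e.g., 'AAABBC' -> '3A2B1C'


Scanning runs left to right:
  i=0: run of 'H' x 4 -> '4H'
  i=4: run of 'F' x 6 -> '6F'
  i=10: run of 'H' x 4 -> '4H'
  i=14: run of 'A' x 4 -> '4A'

RLE = 4H6F4H4A


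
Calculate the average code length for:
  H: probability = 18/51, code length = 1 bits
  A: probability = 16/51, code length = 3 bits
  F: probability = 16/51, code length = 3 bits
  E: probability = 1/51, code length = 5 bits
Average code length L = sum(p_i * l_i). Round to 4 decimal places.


Weighted contributions p_i * l_i:
  H: (18/51) * 1 = 18/51
  A: (16/51) * 3 = 48/51
  F: (16/51) * 3 = 48/51
  E: (1/51) * 5 = 5/51
Sum = (18 + 48 + 48 + 5)/51 = 119/51

L = 119/51 = 2.3333 bits/symbol


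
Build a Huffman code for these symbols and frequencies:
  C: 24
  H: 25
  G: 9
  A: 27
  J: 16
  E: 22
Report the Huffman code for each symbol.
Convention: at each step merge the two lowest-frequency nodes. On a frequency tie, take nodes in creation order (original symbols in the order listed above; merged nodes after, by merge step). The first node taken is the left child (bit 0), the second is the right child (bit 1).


Huffman tree construction:
Step 1: Merge G(9) + J(16) = 25
Step 2: Merge E(22) + C(24) = 46
Step 3: Merge H(25) + (G+J)(25) = 50
Step 4: Merge A(27) + (E+C)(46) = 73
Step 5: Merge (H+(G+J))(50) + (A+(E+C))(73) = 123
Read each symbol's code off the tree from the root (left child = 0, right child = 1).

Codes:
  C: 111 (length 3)
  H: 00 (length 2)
  G: 010 (length 3)
  A: 10 (length 2)
  J: 011 (length 3)
  E: 110 (length 3)
Average code length: 317/123 = 2.5772 bits/symbol


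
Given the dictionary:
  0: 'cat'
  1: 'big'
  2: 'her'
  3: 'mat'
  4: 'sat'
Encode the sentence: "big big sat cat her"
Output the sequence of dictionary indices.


Look up each word in the dictionary:
  'big' -> 1
  'big' -> 1
  'sat' -> 4
  'cat' -> 0
  'her' -> 2

Encoded: [1, 1, 4, 0, 2]


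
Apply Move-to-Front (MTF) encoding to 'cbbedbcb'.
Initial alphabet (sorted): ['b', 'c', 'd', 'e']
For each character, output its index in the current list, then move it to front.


MTF encoding:
'c': index 1 in ['b', 'c', 'd', 'e'] -> ['c', 'b', 'd', 'e']
'b': index 1 in ['c', 'b', 'd', 'e'] -> ['b', 'c', 'd', 'e']
'b': index 0 in ['b', 'c', 'd', 'e'] -> ['b', 'c', 'd', 'e']
'e': index 3 in ['b', 'c', 'd', 'e'] -> ['e', 'b', 'c', 'd']
'd': index 3 in ['e', 'b', 'c', 'd'] -> ['d', 'e', 'b', 'c']
'b': index 2 in ['d', 'e', 'b', 'c'] -> ['b', 'd', 'e', 'c']
'c': index 3 in ['b', 'd', 'e', 'c'] -> ['c', 'b', 'd', 'e']
'b': index 1 in ['c', 'b', 'd', 'e'] -> ['b', 'c', 'd', 'e']


Output: [1, 1, 0, 3, 3, 2, 3, 1]


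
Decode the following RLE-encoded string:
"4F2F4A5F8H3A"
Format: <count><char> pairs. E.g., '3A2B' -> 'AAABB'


Expanding each <count><char> pair:
  4F -> 'FFFF'
  2F -> 'FF'
  4A -> 'AAAA'
  5F -> 'FFFFF'
  8H -> 'HHHHHHHH'
  3A -> 'AAA'

Decoded = FFFFFFAAAAFFFFFHHHHHHHHAAA


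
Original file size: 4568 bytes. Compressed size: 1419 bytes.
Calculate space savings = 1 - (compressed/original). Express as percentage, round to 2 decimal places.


ratio = compressed/original = 1419/4568 = 0.310639
savings = 1 - ratio = 1 - 0.310639 = 0.689361
as a percentage: 0.689361 * 100 = 68.94%

Space savings = 1 - 1419/4568 = 68.94%


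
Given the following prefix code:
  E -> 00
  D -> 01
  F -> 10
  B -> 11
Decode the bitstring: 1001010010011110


Decoding step by step:
Bits 10 -> F
Bits 01 -> D
Bits 01 -> D
Bits 00 -> E
Bits 10 -> F
Bits 01 -> D
Bits 11 -> B
Bits 10 -> F


Decoded message: FDDEFDBF


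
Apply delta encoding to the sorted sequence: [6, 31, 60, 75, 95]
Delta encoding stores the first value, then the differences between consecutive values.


First value: 6
Deltas:
  31 - 6 = 25
  60 - 31 = 29
  75 - 60 = 15
  95 - 75 = 20


Delta encoded: [6, 25, 29, 15, 20]


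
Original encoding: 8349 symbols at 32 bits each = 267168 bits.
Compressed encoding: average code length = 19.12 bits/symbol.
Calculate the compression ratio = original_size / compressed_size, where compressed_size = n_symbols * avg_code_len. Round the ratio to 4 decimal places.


original_size = n_symbols * orig_bits = 8349 * 32 = 267168 bits
compressed_size = n_symbols * avg_code_len = 8349 * 19.12 = 159632.88 bits
ratio = original_size / compressed_size = 267168 / 159632.88 = 1.6736

Compression ratio = 1.6736


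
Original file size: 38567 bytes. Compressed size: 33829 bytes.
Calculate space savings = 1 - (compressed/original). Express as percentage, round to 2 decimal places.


ratio = compressed/original = 33829/38567 = 0.877149
savings = 1 - ratio = 1 - 0.877149 = 0.122851
as a percentage: 0.122851 * 100 = 12.29%

Space savings = 1 - 33829/38567 = 12.29%


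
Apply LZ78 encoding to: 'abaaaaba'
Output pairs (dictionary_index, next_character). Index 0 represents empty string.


LZ78 encoding steps:
Dictionary: {0: ''}
Step 1: w='' (idx 0), next='a' -> output (0, 'a'), add 'a' as idx 1
Step 2: w='' (idx 0), next='b' -> output (0, 'b'), add 'b' as idx 2
Step 3: w='a' (idx 1), next='a' -> output (1, 'a'), add 'aa' as idx 3
Step 4: w='aa' (idx 3), next='b' -> output (3, 'b'), add 'aab' as idx 4
Step 5: w='a' (idx 1), end of input -> output (1, '')


Encoded: [(0, 'a'), (0, 'b'), (1, 'a'), (3, 'b'), (1, '')]


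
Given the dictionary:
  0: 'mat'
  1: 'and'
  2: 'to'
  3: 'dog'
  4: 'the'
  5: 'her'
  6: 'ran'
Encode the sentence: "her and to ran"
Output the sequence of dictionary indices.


Look up each word in the dictionary:
  'her' -> 5
  'and' -> 1
  'to' -> 2
  'ran' -> 6

Encoded: [5, 1, 2, 6]


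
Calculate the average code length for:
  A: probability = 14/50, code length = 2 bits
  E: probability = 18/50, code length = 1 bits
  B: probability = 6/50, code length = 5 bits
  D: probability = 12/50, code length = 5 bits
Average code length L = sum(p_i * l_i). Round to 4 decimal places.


Weighted contributions p_i * l_i:
  A: (14/50) * 2 = 28/50
  E: (18/50) * 1 = 18/50
  B: (6/50) * 5 = 30/50
  D: (12/50) * 5 = 60/50
Sum = (28 + 18 + 30 + 60)/50 = 136/50

L = 136/50 = 2.7200 bits/symbol


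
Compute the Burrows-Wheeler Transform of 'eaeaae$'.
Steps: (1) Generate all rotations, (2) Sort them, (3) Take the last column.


Rotations (sorted):
  0: $eaeaae -> last char: e
  1: aae$eae -> last char: e
  2: ae$eaea -> last char: a
  3: aeaae$e -> last char: e
  4: e$eaeaa -> last char: a
  5: eaae$ea -> last char: a
  6: eaeaae$ -> last char: $


BWT = eeaeaa$


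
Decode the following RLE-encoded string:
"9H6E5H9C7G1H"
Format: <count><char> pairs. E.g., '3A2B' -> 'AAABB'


Expanding each <count><char> pair:
  9H -> 'HHHHHHHHH'
  6E -> 'EEEEEE'
  5H -> 'HHHHH'
  9C -> 'CCCCCCCCC'
  7G -> 'GGGGGGG'
  1H -> 'H'

Decoded = HHHHHHHHHEEEEEEHHHHHCCCCCCCCCGGGGGGGH


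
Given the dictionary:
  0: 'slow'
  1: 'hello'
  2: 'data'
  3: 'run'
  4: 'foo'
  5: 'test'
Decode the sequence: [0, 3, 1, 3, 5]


Look up each index in the dictionary:
  0 -> 'slow'
  3 -> 'run'
  1 -> 'hello'
  3 -> 'run'
  5 -> 'test'

Decoded: "slow run hello run test"


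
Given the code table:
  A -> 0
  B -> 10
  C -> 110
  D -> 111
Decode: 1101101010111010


Decoding:
110 -> C
110 -> C
10 -> B
10 -> B
111 -> D
0 -> A
10 -> B


Result: CCBBDAB


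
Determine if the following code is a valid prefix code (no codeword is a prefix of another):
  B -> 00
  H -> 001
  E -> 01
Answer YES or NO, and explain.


Checking each pair (does one codeword prefix another?):
  B='00' vs H='001': prefix -- VIOLATION

NO -- this is NOT a valid prefix code. B (00) is a prefix of H (001).


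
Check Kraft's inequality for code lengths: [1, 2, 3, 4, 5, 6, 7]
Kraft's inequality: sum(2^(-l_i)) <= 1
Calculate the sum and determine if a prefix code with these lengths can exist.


Sum = 2^(-1) + 2^(-2) + 2^(-3) + 2^(-4) + 2^(-5) + 2^(-6) + 2^(-7)
    = 0.5 + 0.25 + 0.125 + 0.0625 + 0.03125 + 0.015625 + 0.0078125
    = 127/128 = 0.9921875
Since 0.9921875 <= 1, Kraft's inequality IS satisfied.
A prefix code with these lengths CAN exist.

Kraft sum = 0.9921875. Satisfied.


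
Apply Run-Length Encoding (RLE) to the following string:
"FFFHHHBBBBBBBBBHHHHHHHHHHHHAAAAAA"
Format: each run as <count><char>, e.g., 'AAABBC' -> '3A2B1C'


Scanning runs left to right:
  i=0: run of 'F' x 3 -> '3F'
  i=3: run of 'H' x 3 -> '3H'
  i=6: run of 'B' x 9 -> '9B'
  i=15: run of 'H' x 12 -> '12H'
  i=27: run of 'A' x 6 -> '6A'

RLE = 3F3H9B12H6A


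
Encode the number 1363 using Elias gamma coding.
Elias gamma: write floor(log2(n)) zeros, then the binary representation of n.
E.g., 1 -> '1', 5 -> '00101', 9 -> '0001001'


num_bits = floor(log2(1363)) + 1 = 11
leading_zeros = num_bits - 1 = 10
binary(1363) = 10101010011

Elias gamma(1363) = '0000000000' + '10101010011' = 000000000010101010011 (21 bits)


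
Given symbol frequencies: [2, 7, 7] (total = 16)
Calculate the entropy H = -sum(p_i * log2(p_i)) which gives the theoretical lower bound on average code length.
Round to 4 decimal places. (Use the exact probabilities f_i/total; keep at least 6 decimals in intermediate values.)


Per-symbol terms -p_i * log2(p_i) with p_i = f_i/16:
  p = 2/16 = 0.125000: log2(p) = -3.000000, -p*log2(p) = 0.375000
  p = 7/16 = 0.437500: log2(p) = -1.192645, -p*log2(p) = 0.521782
  p = 7/16 = 0.437500: log2(p) = -1.192645, -p*log2(p) = 0.521782
H = 0.375000 + 0.521782 + 0.521782 = 1.418564

H = 1.4186 bits/symbol


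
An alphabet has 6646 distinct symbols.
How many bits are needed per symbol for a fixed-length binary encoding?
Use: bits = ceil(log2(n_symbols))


log2(6646) = 12.6983
Bracket: 2^12 = 4096 < 6646 <= 2^13 = 8192
So ceil(log2(6646)) = 13

bits = ceil(log2(6646)) = ceil(12.6983) = 13 bits


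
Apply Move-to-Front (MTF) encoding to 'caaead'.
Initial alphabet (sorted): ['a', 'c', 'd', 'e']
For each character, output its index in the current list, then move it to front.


MTF encoding:
'c': index 1 in ['a', 'c', 'd', 'e'] -> ['c', 'a', 'd', 'e']
'a': index 1 in ['c', 'a', 'd', 'e'] -> ['a', 'c', 'd', 'e']
'a': index 0 in ['a', 'c', 'd', 'e'] -> ['a', 'c', 'd', 'e']
'e': index 3 in ['a', 'c', 'd', 'e'] -> ['e', 'a', 'c', 'd']
'a': index 1 in ['e', 'a', 'c', 'd'] -> ['a', 'e', 'c', 'd']
'd': index 3 in ['a', 'e', 'c', 'd'] -> ['d', 'a', 'e', 'c']


Output: [1, 1, 0, 3, 1, 3]


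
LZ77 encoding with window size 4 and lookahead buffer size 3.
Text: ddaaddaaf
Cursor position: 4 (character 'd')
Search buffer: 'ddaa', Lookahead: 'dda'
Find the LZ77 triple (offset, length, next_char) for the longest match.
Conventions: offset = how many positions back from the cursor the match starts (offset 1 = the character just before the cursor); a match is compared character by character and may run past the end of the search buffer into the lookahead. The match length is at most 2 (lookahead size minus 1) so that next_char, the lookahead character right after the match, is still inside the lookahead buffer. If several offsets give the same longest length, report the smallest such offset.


Try each offset into the search buffer:
  offset=1 (pos 3, char 'a'): match length 0
  offset=2 (pos 2, char 'a'): match length 0
  offset=3 (pos 1, char 'd'): match length 1
  offset=4 (pos 0, char 'd'): match length 2
Longest match has length 2 at offset 4.
next_char = character at position 4 + 2 = 6 -> 'a'

Best match: offset=4, length=2 (matching 'dd' starting at position 0)
LZ77 triple: (4, 2, 'a')


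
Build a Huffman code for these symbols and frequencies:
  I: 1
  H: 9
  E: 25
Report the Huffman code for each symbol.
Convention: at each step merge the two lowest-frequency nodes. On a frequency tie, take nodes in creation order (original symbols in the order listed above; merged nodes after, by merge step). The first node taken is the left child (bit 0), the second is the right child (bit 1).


Huffman tree construction:
Step 1: Merge I(1) + H(9) = 10
Step 2: Merge (I+H)(10) + E(25) = 35
Read each symbol's code off the tree from the root (left child = 0, right child = 1).

Codes:
  I: 00 (length 2)
  H: 01 (length 2)
  E: 1 (length 1)
Average code length: 45/35 = 1.2857 bits/symbol


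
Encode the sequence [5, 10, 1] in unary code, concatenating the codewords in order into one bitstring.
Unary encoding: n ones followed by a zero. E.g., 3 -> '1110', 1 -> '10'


Encode each number as n ones followed by a terminating 0:
  5 -> 111110 (6 bits)
  10 -> 11111111110 (11 bits)
  1 -> 10 (2 bits)
Total length = 6 + 11 + 2 = 19 bits.

Unary([5, 10, 1]) = 1111101111111111010 (19 bits)


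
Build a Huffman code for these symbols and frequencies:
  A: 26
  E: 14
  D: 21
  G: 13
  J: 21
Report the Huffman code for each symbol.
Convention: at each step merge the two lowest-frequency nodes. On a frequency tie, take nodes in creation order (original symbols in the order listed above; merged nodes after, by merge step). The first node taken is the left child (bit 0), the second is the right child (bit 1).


Huffman tree construction:
Step 1: Merge G(13) + E(14) = 27
Step 2: Merge D(21) + J(21) = 42
Step 3: Merge A(26) + (G+E)(27) = 53
Step 4: Merge (D+J)(42) + (A+(G+E))(53) = 95
Read each symbol's code off the tree from the root (left child = 0, right child = 1).

Codes:
  A: 10 (length 2)
  E: 111 (length 3)
  D: 00 (length 2)
  G: 110 (length 3)
  J: 01 (length 2)
Average code length: 217/95 = 2.2842 bits/symbol


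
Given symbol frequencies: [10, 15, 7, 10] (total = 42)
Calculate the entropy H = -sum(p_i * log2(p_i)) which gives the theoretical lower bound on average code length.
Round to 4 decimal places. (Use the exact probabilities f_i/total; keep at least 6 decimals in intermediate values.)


Per-symbol terms -p_i * log2(p_i) with p_i = f_i/42:
  p = 10/42 = 0.238095: log2(p) = -2.070389, -p*log2(p) = 0.492950
  p = 15/42 = 0.357143: log2(p) = -1.485427, -p*log2(p) = 0.530510
  p = 7/42 = 0.166667: log2(p) = -2.584963, -p*log2(p) = 0.430827
  p = 10/42 = 0.238095: log2(p) = -2.070389, -p*log2(p) = 0.492950
H = 0.492950 + 0.530510 + 0.430827 + 0.492950 = 1.947237

H = 1.9472 bits/symbol


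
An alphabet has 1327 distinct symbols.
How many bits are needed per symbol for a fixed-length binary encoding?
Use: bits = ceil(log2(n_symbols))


log2(1327) = 10.374
Bracket: 2^10 = 1024 < 1327 <= 2^11 = 2048
So ceil(log2(1327)) = 11

bits = ceil(log2(1327)) = ceil(10.374) = 11 bits


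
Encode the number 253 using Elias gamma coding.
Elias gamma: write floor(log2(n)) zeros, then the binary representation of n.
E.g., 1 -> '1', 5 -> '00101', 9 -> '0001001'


num_bits = floor(log2(253)) + 1 = 8
leading_zeros = num_bits - 1 = 7
binary(253) = 11111101

Elias gamma(253) = '0000000' + '11111101' = 000000011111101 (15 bits)


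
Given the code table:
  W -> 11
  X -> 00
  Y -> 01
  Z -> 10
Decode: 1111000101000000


Decoding:
11 -> W
11 -> W
00 -> X
01 -> Y
01 -> Y
00 -> X
00 -> X
00 -> X


Result: WWXYYXXX


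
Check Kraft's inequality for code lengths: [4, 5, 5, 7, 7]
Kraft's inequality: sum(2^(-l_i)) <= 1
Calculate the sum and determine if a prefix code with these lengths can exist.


Sum = 2^(-4) + 2^(-5) + 2^(-5) + 2^(-7) + 2^(-7)
    = 0.0625 + 0.03125 + 0.03125 + 0.0078125 + 0.0078125
    = 18/128 = 0.140625
Since 0.140625 <= 1, Kraft's inequality IS satisfied.
A prefix code with these lengths CAN exist.

Kraft sum = 0.140625. Satisfied.


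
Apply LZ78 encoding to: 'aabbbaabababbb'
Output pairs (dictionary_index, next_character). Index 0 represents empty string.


LZ78 encoding steps:
Dictionary: {0: ''}
Step 1: w='' (idx 0), next='a' -> output (0, 'a'), add 'a' as idx 1
Step 2: w='a' (idx 1), next='b' -> output (1, 'b'), add 'ab' as idx 2
Step 3: w='' (idx 0), next='b' -> output (0, 'b'), add 'b' as idx 3
Step 4: w='b' (idx 3), next='a' -> output (3, 'a'), add 'ba' as idx 4
Step 5: w='ab' (idx 2), next='a' -> output (2, 'a'), add 'aba' as idx 5
Step 6: w='ba' (idx 4), next='b' -> output (4, 'b'), add 'bab' as idx 6
Step 7: w='b' (idx 3), next='b' -> output (3, 'b'), add 'bb' as idx 7


Encoded: [(0, 'a'), (1, 'b'), (0, 'b'), (3, 'a'), (2, 'a'), (4, 'b'), (3, 'b')]


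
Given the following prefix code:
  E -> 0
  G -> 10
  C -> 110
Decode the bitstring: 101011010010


Decoding step by step:
Bits 10 -> G
Bits 10 -> G
Bits 110 -> C
Bits 10 -> G
Bits 0 -> E
Bits 10 -> G


Decoded message: GGCGEG


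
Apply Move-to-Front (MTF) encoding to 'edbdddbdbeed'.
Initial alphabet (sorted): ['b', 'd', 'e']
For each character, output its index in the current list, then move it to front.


MTF encoding:
'e': index 2 in ['b', 'd', 'e'] -> ['e', 'b', 'd']
'd': index 2 in ['e', 'b', 'd'] -> ['d', 'e', 'b']
'b': index 2 in ['d', 'e', 'b'] -> ['b', 'd', 'e']
'd': index 1 in ['b', 'd', 'e'] -> ['d', 'b', 'e']
'd': index 0 in ['d', 'b', 'e'] -> ['d', 'b', 'e']
'd': index 0 in ['d', 'b', 'e'] -> ['d', 'b', 'e']
'b': index 1 in ['d', 'b', 'e'] -> ['b', 'd', 'e']
'd': index 1 in ['b', 'd', 'e'] -> ['d', 'b', 'e']
'b': index 1 in ['d', 'b', 'e'] -> ['b', 'd', 'e']
'e': index 2 in ['b', 'd', 'e'] -> ['e', 'b', 'd']
'e': index 0 in ['e', 'b', 'd'] -> ['e', 'b', 'd']
'd': index 2 in ['e', 'b', 'd'] -> ['d', 'e', 'b']


Output: [2, 2, 2, 1, 0, 0, 1, 1, 1, 2, 0, 2]


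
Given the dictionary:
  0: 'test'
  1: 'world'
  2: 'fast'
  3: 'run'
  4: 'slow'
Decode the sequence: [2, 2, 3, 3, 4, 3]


Look up each index in the dictionary:
  2 -> 'fast'
  2 -> 'fast'
  3 -> 'run'
  3 -> 'run'
  4 -> 'slow'
  3 -> 'run'

Decoded: "fast fast run run slow run"


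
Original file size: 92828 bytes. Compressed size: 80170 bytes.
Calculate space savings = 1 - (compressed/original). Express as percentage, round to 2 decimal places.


ratio = compressed/original = 80170/92828 = 0.86364
savings = 1 - ratio = 1 - 0.86364 = 0.13636
as a percentage: 0.13636 * 100 = 13.64%

Space savings = 1 - 80170/92828 = 13.64%


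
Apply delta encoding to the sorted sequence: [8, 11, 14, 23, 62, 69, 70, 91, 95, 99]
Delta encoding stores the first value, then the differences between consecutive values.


First value: 8
Deltas:
  11 - 8 = 3
  14 - 11 = 3
  23 - 14 = 9
  62 - 23 = 39
  69 - 62 = 7
  70 - 69 = 1
  91 - 70 = 21
  95 - 91 = 4
  99 - 95 = 4


Delta encoded: [8, 3, 3, 9, 39, 7, 1, 21, 4, 4]


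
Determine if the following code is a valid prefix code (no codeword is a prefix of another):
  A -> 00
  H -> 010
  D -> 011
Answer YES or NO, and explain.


Checking each pair (does one codeword prefix another?):
  A='00' vs H='010': no prefix
  A='00' vs D='011': no prefix
  H='010' vs A='00': no prefix
  H='010' vs D='011': no prefix
  D='011' vs A='00': no prefix
  D='011' vs H='010': no prefix
No violation found over all pairs.

YES -- this is a valid prefix code. No codeword is a prefix of any other codeword.


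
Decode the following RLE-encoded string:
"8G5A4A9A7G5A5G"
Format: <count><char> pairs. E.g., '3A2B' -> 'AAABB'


Expanding each <count><char> pair:
  8G -> 'GGGGGGGG'
  5A -> 'AAAAA'
  4A -> 'AAAA'
  9A -> 'AAAAAAAAA'
  7G -> 'GGGGGGG'
  5A -> 'AAAAA'
  5G -> 'GGGGG'

Decoded = GGGGGGGGAAAAAAAAAAAAAAAAAAGGGGGGGAAAAAGGGGG


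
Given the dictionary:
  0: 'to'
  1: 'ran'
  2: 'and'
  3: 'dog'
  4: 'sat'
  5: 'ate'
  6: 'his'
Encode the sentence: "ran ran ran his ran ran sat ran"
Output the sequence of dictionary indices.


Look up each word in the dictionary:
  'ran' -> 1
  'ran' -> 1
  'ran' -> 1
  'his' -> 6
  'ran' -> 1
  'ran' -> 1
  'sat' -> 4
  'ran' -> 1

Encoded: [1, 1, 1, 6, 1, 1, 4, 1]


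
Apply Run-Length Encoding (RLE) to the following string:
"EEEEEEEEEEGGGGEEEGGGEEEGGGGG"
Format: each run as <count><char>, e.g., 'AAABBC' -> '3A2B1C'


Scanning runs left to right:
  i=0: run of 'E' x 10 -> '10E'
  i=10: run of 'G' x 4 -> '4G'
  i=14: run of 'E' x 3 -> '3E'
  i=17: run of 'G' x 3 -> '3G'
  i=20: run of 'E' x 3 -> '3E'
  i=23: run of 'G' x 5 -> '5G'

RLE = 10E4G3E3G3E5G


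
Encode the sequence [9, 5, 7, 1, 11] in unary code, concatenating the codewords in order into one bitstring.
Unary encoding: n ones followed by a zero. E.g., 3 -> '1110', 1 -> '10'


Encode each number as n ones followed by a terminating 0:
  9 -> 1111111110 (10 bits)
  5 -> 111110 (6 bits)
  7 -> 11111110 (8 bits)
  1 -> 10 (2 bits)
  11 -> 111111111110 (12 bits)
Total length = 10 + 6 + 8 + 2 + 12 = 38 bits.

Unary([9, 5, 7, 1, 11]) = 11111111101111101111111010111111111110 (38 bits)


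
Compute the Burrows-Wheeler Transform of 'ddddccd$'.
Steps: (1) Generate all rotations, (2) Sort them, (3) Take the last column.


Rotations (sorted):
  0: $ddddccd -> last char: d
  1: ccd$dddd -> last char: d
  2: cd$ddddc -> last char: c
  3: d$ddddcc -> last char: c
  4: dccd$ddd -> last char: d
  5: ddccd$dd -> last char: d
  6: dddccd$d -> last char: d
  7: ddddccd$ -> last char: $


BWT = ddccddd$


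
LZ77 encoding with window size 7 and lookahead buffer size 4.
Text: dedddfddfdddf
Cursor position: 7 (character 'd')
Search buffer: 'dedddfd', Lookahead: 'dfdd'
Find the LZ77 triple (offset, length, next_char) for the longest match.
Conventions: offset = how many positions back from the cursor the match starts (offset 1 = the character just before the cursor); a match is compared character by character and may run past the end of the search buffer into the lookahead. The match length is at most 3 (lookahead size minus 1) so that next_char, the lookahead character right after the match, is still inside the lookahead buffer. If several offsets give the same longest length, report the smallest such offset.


Try each offset into the search buffer:
  offset=1 (pos 6, char 'd'): match length 1
  offset=2 (pos 5, char 'f'): match length 0
  offset=3 (pos 4, char 'd'): match length 3
  offset=4 (pos 3, char 'd'): match length 1
  offset=5 (pos 2, char 'd'): match length 1
  offset=6 (pos 1, char 'e'): match length 0
  offset=7 (pos 0, char 'd'): match length 1
Longest match has length 3 at offset 3.
next_char = character at position 7 + 3 = 10 -> 'd'

Best match: offset=3, length=3 (matching 'dfd' starting at position 4)
LZ77 triple: (3, 3, 'd')


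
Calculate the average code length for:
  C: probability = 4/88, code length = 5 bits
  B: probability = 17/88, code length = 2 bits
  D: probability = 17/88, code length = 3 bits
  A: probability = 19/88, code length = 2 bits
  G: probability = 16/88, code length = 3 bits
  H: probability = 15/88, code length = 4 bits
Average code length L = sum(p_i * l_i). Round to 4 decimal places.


Weighted contributions p_i * l_i:
  C: (4/88) * 5 = 20/88
  B: (17/88) * 2 = 34/88
  D: (17/88) * 3 = 51/88
  A: (19/88) * 2 = 38/88
  G: (16/88) * 3 = 48/88
  H: (15/88) * 4 = 60/88
Sum = (20 + 34 + 51 + 38 + 48 + 60)/88 = 251/88

L = 251/88 = 2.8523 bits/symbol


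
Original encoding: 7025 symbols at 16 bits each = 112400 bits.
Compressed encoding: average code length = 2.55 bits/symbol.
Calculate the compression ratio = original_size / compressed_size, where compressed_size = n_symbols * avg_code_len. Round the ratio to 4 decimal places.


original_size = n_symbols * orig_bits = 7025 * 16 = 112400 bits
compressed_size = n_symbols * avg_code_len = 7025 * 2.55 = 17913.75 bits
ratio = original_size / compressed_size = 112400 / 17913.75 = 6.2745

Compression ratio = 6.2745


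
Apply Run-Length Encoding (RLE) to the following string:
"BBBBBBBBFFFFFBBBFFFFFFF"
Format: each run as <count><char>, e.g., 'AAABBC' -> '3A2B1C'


Scanning runs left to right:
  i=0: run of 'B' x 8 -> '8B'
  i=8: run of 'F' x 5 -> '5F'
  i=13: run of 'B' x 3 -> '3B'
  i=16: run of 'F' x 7 -> '7F'

RLE = 8B5F3B7F


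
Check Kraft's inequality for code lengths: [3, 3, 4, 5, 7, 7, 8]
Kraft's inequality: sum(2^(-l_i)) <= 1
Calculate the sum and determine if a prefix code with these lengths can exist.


Sum = 2^(-3) + 2^(-3) + 2^(-4) + 2^(-5) + 2^(-7) + 2^(-7) + 2^(-8)
    = 0.125 + 0.125 + 0.0625 + 0.03125 + 0.0078125 + 0.0078125 + 0.00390625
    = 93/256 = 0.36328125
Since 0.36328125 <= 1, Kraft's inequality IS satisfied.
A prefix code with these lengths CAN exist.

Kraft sum = 0.36328125. Satisfied.


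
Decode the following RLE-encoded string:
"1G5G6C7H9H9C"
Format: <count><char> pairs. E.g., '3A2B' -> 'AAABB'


Expanding each <count><char> pair:
  1G -> 'G'
  5G -> 'GGGGG'
  6C -> 'CCCCCC'
  7H -> 'HHHHHHH'
  9H -> 'HHHHHHHHH'
  9C -> 'CCCCCCCCC'

Decoded = GGGGGGCCCCCCHHHHHHHHHHHHHHHHCCCCCCCCC


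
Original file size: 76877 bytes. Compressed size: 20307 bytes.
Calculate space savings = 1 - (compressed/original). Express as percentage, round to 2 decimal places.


ratio = compressed/original = 20307/76877 = 0.264149
savings = 1 - ratio = 1 - 0.264149 = 0.735851
as a percentage: 0.735851 * 100 = 73.59%

Space savings = 1 - 20307/76877 = 73.59%


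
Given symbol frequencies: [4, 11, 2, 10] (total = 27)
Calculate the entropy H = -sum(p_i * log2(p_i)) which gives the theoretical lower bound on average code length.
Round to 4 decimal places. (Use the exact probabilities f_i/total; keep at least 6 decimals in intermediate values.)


Per-symbol terms -p_i * log2(p_i) with p_i = f_i/27:
  p = 4/27 = 0.148148: log2(p) = -2.754888, -p*log2(p) = 0.408131
  p = 11/27 = 0.407407: log2(p) = -1.295456, -p*log2(p) = 0.527778
  p = 2/27 = 0.074074: log2(p) = -3.754888, -p*log2(p) = 0.278140
  p = 10/27 = 0.370370: log2(p) = -1.432959, -p*log2(p) = 0.530726
H = 0.408131 + 0.527778 + 0.278140 + 0.530726 = 1.744775

H = 1.7448 bits/symbol


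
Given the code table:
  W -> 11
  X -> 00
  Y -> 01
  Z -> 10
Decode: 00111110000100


Decoding:
00 -> X
11 -> W
11 -> W
10 -> Z
00 -> X
01 -> Y
00 -> X


Result: XWWZXYX


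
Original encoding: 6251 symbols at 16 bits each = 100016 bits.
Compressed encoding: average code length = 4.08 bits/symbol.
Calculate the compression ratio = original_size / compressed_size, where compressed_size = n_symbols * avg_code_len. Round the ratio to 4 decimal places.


original_size = n_symbols * orig_bits = 6251 * 16 = 100016 bits
compressed_size = n_symbols * avg_code_len = 6251 * 4.08 = 25504.08 bits
ratio = original_size / compressed_size = 100016 / 25504.08 = 3.9216

Compression ratio = 3.9216


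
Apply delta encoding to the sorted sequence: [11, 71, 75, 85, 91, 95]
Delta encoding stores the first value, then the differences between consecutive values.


First value: 11
Deltas:
  71 - 11 = 60
  75 - 71 = 4
  85 - 75 = 10
  91 - 85 = 6
  95 - 91 = 4


Delta encoded: [11, 60, 4, 10, 6, 4]


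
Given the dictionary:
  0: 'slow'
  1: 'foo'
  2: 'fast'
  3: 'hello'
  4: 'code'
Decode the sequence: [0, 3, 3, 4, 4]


Look up each index in the dictionary:
  0 -> 'slow'
  3 -> 'hello'
  3 -> 'hello'
  4 -> 'code'
  4 -> 'code'

Decoded: "slow hello hello code code"


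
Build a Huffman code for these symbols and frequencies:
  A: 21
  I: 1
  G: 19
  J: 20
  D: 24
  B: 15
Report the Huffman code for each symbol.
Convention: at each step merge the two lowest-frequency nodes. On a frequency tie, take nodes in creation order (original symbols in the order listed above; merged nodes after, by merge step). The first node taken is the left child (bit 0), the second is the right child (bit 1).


Huffman tree construction:
Step 1: Merge I(1) + B(15) = 16
Step 2: Merge (I+B)(16) + G(19) = 35
Step 3: Merge J(20) + A(21) = 41
Step 4: Merge D(24) + ((I+B)+G)(35) = 59
Step 5: Merge (J+A)(41) + (D+((I+B)+G))(59) = 100
Read each symbol's code off the tree from the root (left child = 0, right child = 1).

Codes:
  A: 01 (length 2)
  I: 1100 (length 4)
  G: 111 (length 3)
  J: 00 (length 2)
  D: 10 (length 2)
  B: 1101 (length 4)
Average code length: 251/100 = 2.5100 bits/symbol


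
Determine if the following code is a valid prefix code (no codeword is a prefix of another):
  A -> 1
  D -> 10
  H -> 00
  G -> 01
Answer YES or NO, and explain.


Checking each pair (does one codeword prefix another?):
  A='1' vs D='10': prefix -- VIOLATION

NO -- this is NOT a valid prefix code. A (1) is a prefix of D (10).


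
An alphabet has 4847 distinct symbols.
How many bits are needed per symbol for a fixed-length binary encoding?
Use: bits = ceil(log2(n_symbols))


log2(4847) = 12.2429
Bracket: 2^12 = 4096 < 4847 <= 2^13 = 8192
So ceil(log2(4847)) = 13

bits = ceil(log2(4847)) = ceil(12.2429) = 13 bits


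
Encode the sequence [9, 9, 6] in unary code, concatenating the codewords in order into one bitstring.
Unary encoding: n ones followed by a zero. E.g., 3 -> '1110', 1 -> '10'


Encode each number as n ones followed by a terminating 0:
  9 -> 1111111110 (10 bits)
  9 -> 1111111110 (10 bits)
  6 -> 1111110 (7 bits)
Total length = 10 + 10 + 7 = 27 bits.

Unary([9, 9, 6]) = 111111111011111111101111110 (27 bits)


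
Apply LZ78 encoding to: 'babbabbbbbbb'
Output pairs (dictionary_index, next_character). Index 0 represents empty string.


LZ78 encoding steps:
Dictionary: {0: ''}
Step 1: w='' (idx 0), next='b' -> output (0, 'b'), add 'b' as idx 1
Step 2: w='' (idx 0), next='a' -> output (0, 'a'), add 'a' as idx 2
Step 3: w='b' (idx 1), next='b' -> output (1, 'b'), add 'bb' as idx 3
Step 4: w='a' (idx 2), next='b' -> output (2, 'b'), add 'ab' as idx 4
Step 5: w='bb' (idx 3), next='b' -> output (3, 'b'), add 'bbb' as idx 5
Step 6: w='bbb' (idx 5), end of input -> output (5, '')


Encoded: [(0, 'b'), (0, 'a'), (1, 'b'), (2, 'b'), (3, 'b'), (5, '')]


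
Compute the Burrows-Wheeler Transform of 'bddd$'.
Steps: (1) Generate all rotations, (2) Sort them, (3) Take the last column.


Rotations (sorted):
  0: $bddd -> last char: d
  1: bddd$ -> last char: $
  2: d$bdd -> last char: d
  3: dd$bd -> last char: d
  4: ddd$b -> last char: b


BWT = d$ddb


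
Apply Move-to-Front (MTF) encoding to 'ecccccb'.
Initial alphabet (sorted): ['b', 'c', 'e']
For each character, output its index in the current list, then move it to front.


MTF encoding:
'e': index 2 in ['b', 'c', 'e'] -> ['e', 'b', 'c']
'c': index 2 in ['e', 'b', 'c'] -> ['c', 'e', 'b']
'c': index 0 in ['c', 'e', 'b'] -> ['c', 'e', 'b']
'c': index 0 in ['c', 'e', 'b'] -> ['c', 'e', 'b']
'c': index 0 in ['c', 'e', 'b'] -> ['c', 'e', 'b']
'c': index 0 in ['c', 'e', 'b'] -> ['c', 'e', 'b']
'b': index 2 in ['c', 'e', 'b'] -> ['b', 'c', 'e']


Output: [2, 2, 0, 0, 0, 0, 2]


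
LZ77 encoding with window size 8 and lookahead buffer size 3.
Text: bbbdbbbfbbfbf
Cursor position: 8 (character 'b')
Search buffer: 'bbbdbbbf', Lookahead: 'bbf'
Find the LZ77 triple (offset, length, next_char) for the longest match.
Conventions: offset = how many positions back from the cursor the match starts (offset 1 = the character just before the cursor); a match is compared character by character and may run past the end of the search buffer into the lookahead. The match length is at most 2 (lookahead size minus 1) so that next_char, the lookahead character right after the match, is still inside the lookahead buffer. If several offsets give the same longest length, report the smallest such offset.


Try each offset into the search buffer:
  offset=1 (pos 7, char 'f'): match length 0
  offset=2 (pos 6, char 'b'): match length 1
  offset=3 (pos 5, char 'b'): match length 2
  offset=4 (pos 4, char 'b'): match length 2
  offset=5 (pos 3, char 'd'): match length 0
  offset=6 (pos 2, char 'b'): match length 1
  offset=7 (pos 1, char 'b'): match length 2
  offset=8 (pos 0, char 'b'): match length 2
Longest match has length 2, found at offsets 3, 4, 7, 8; take the smallest, offset 3.
next_char = character at position 8 + 2 = 10 -> 'f'

Best match: offset=3, length=2 (matching 'bb' starting at position 5)
LZ77 triple: (3, 2, 'f')


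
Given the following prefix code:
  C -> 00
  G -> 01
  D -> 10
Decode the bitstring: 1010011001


Decoding step by step:
Bits 10 -> D
Bits 10 -> D
Bits 01 -> G
Bits 10 -> D
Bits 01 -> G


Decoded message: DDGDG


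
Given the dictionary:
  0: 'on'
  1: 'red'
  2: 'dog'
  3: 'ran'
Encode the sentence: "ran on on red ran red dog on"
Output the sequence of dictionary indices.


Look up each word in the dictionary:
  'ran' -> 3
  'on' -> 0
  'on' -> 0
  'red' -> 1
  'ran' -> 3
  'red' -> 1
  'dog' -> 2
  'on' -> 0

Encoded: [3, 0, 0, 1, 3, 1, 2, 0]


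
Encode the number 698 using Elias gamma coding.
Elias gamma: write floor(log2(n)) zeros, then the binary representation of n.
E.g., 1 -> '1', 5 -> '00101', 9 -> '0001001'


num_bits = floor(log2(698)) + 1 = 10
leading_zeros = num_bits - 1 = 9
binary(698) = 1010111010

Elias gamma(698) = '000000000' + '1010111010' = 0000000001010111010 (19 bits)


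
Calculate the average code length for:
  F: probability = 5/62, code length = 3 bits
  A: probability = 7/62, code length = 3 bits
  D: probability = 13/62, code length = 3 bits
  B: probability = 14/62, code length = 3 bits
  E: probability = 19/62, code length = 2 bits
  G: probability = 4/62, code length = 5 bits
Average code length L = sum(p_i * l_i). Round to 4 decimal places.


Weighted contributions p_i * l_i:
  F: (5/62) * 3 = 15/62
  A: (7/62) * 3 = 21/62
  D: (13/62) * 3 = 39/62
  B: (14/62) * 3 = 42/62
  E: (19/62) * 2 = 38/62
  G: (4/62) * 5 = 20/62
Sum = (15 + 21 + 39 + 42 + 38 + 20)/62 = 175/62

L = 175/62 = 2.8226 bits/symbol


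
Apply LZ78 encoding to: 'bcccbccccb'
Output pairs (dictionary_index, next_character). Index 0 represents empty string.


LZ78 encoding steps:
Dictionary: {0: ''}
Step 1: w='' (idx 0), next='b' -> output (0, 'b'), add 'b' as idx 1
Step 2: w='' (idx 0), next='c' -> output (0, 'c'), add 'c' as idx 2
Step 3: w='c' (idx 2), next='c' -> output (2, 'c'), add 'cc' as idx 3
Step 4: w='b' (idx 1), next='c' -> output (1, 'c'), add 'bc' as idx 4
Step 5: w='cc' (idx 3), next='c' -> output (3, 'c'), add 'ccc' as idx 5
Step 6: w='b' (idx 1), end of input -> output (1, '')


Encoded: [(0, 'b'), (0, 'c'), (2, 'c'), (1, 'c'), (3, 'c'), (1, '')]


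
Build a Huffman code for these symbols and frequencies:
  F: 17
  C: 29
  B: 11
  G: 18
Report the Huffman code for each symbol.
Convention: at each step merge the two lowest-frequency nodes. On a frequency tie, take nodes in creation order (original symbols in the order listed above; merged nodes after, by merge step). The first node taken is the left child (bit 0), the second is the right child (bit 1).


Huffman tree construction:
Step 1: Merge B(11) + F(17) = 28
Step 2: Merge G(18) + (B+F)(28) = 46
Step 3: Merge C(29) + (G+(B+F))(46) = 75
Read each symbol's code off the tree from the root (left child = 0, right child = 1).

Codes:
  F: 111 (length 3)
  C: 0 (length 1)
  B: 110 (length 3)
  G: 10 (length 2)
Average code length: 149/75 = 1.9867 bits/symbol
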